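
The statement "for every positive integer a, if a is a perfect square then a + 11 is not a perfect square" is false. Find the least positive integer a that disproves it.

Check each positive integer a in order until a is a perfect square but a + 11 is a perfect square.
The first 4 eligible values, up to a = 16, all satisfy the conclusion.
a = 25: 25 = 5² and 25 + 11 = 36 = 6².
Thus a = 25 disproves the claim, and no smaller a works.

a = 25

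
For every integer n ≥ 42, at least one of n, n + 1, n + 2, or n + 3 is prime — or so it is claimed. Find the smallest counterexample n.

n = 48

We need the least integer n ≥ 42 for which n, n + 1, n + 2, n + 3 are all composite.
n = 42: 43 is prime.
n = 43: 43 is prime.
n = 44: 47 is prime.
n = 45: 47 is prime.
n = 46: 47 is prime.
n = 47: 47 is prime.
n = 48: 48 = 2 × 24; 49 = 7 × 7; 50 = 2 × 25; 51 = 3 × 17 — all composite.
So n = 48 is the smallest counterexample.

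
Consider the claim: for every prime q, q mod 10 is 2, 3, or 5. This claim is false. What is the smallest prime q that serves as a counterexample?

q = 7

We need the least prime q for which the claim fails.
For q = 2, 3, 5 the conclusion holds.
q = 7: 7 mod 10 = 7 — not in {2, 3, 5}.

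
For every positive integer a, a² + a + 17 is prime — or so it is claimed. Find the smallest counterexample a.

We need the least positive integer a for which a² + a + 17 is not prime.
For a = 1, 2, 3, 4, …, 13, 14, 15 the conclusion holds.
a = 16: a² + a + 17 = 289 = 17 × 17, composite.
Hence a = 16 is a counterexample.

a = 16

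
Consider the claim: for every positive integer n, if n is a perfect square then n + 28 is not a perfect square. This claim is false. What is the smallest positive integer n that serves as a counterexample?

n = 36

A counterexample is any positive integer n such that n is a perfect square but n + 28 is a perfect square; we check each in order.
The first 5 eligible values, up to n = 25, all satisfy the conclusion.
n = 36: 36 = 6² and 36 + 28 = 64 = 8².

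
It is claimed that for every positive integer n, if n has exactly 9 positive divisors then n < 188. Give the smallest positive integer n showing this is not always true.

For n = 36, 100 the conclusion holds.
n = 196: τ(196) = 9; 196 ≥ 188.
Hence n = 196 is a counterexample.

n = 196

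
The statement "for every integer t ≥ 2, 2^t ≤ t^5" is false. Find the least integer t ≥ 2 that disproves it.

We need the least integer t ≥ 2 for which 2^t > t^5.
The first 21 eligible values, up to t = 22, all satisfy the conclusion.
t = 23: 2^t = 8388608 and t^5 = 6436343, so 8388608 > 6436343.
Hence t = 23 is a counterexample.

t = 23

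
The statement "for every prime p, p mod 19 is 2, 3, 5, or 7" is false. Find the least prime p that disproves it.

p = 11

Check each prime p in order until the claim fails.
p = 2: 2 mod 19 = 2.
p = 3: 3 mod 19 = 3.
p = 5: 5 mod 19 = 5.
p = 7: 7 mod 19 = 7.
p = 11: 11 mod 19 = 11 — not in {2, 3, 5, 7}.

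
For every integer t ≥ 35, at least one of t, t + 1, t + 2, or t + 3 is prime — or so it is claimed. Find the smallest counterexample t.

t = 48

Check each integer t ≥ 35 in order until t, t + 1, t + 2, t + 3 are all composite.
For t = 35, 36, 37, 38, …, 45, 46, 47 the conclusion holds.
t = 48: 48 = 2 × 24; 49 = 7 × 7; 50 = 2 × 25; 51 = 3 × 17 — all composite.
Thus t = 48 disproves the claim, and no smaller t works.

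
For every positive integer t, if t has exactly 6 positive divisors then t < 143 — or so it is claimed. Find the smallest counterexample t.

t = 147

A counterexample is any positive integer t such that t has exactly 6 positive divisors but the claim fails; we check each in order.
The first 19 eligible values, up to t = 124, all satisfy the conclusion.
t = 147: τ(147) = 6; 147 ≥ 143.
Hence t = 147 is a counterexample.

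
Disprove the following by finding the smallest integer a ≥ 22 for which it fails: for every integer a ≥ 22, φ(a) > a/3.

a = 24

a = 22: φ(22) = 10 and 22/3 = 22/3, so φ(22) > 22/3.
a = 23: φ(23) = 22 and 23/3 = 23/3, so φ(23) > 23/3.
a = 24: φ(24) = 8 and 24/3 = 8, so φ(24) ≤ 24/3.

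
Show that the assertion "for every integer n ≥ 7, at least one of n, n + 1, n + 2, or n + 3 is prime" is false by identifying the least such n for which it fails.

Check each integer n ≥ 7 in order until n, n + 1, n + 2, n + 3 are all composite.
For n = 7, 8, 9, 10, …, 21, 22, 23 the conclusion holds.
n = 24: 24 = 2 × 12; 25 = 5 × 5; 26 = 2 × 13; 27 = 3 × 9 — all composite.
Thus n = 24 disproves the claim, and no smaller n works.

n = 24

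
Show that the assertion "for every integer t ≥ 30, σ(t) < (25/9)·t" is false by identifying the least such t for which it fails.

The first 30 eligible values, up to t = 59, all satisfy the conclusion.
t = 60: σ(60) = 168; 168 ≥ 500/3.

t = 60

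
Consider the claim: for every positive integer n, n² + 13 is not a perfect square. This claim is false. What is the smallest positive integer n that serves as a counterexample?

n = 6

We need the least positive integer n for which n² + 13 is a perfect square.
The first 5 eligible values, up to n = 5, all satisfy the conclusion.
n = 6: 6² + 13 = 49 = 7², a perfect square.
Thus n = 6 disproves the claim, and no smaller n works.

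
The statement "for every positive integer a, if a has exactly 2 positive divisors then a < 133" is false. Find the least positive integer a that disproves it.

a = 137

Check each positive integer a in order until a has exactly 2 positive divisors but the claim fails.
The first 32 eligible values, up to a = 131, all satisfy the conclusion.
a = 137: τ(137) = 2; 137 ≥ 133.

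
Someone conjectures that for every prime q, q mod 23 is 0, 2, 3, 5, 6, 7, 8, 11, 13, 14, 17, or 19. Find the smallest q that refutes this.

q = 41

For q = 2, 3, 5, 7, …, 29, 31, 37 the conclusion holds.
q = 41: 41 mod 23 = 18 — not in {0, 2, 3, 5, 6, 7, 8, 11, 13, 14, 17, 19}.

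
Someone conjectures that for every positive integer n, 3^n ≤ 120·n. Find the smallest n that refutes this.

For n = 1, 2, 3, 4, 5 the conclusion holds.
n = 6: 3^n = 729 and 120·n = 720, so 729 > 720.

n = 6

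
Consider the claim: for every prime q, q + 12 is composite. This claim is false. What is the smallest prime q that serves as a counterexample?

Check each prime q in order until q + 12 is prime.
q = 2: q + 12 = 14 = 2 × 7, composite.
q = 3: q + 12 = 15 = 3 × 5, composite.
q = 5: q + 12 = 17, prime — not composite.
Hence q = 5 is a counterexample.

q = 5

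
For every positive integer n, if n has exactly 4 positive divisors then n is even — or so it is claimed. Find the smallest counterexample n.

n = 6: divisors of 6: 1, 2, 3, 6; 6 is even.
n = 8: divisors of 8: 1, 2, 4, 8; 8 is even.
n = 10: divisors of 10: 1, 2, 5, 10; 10 is even.
n = 14: divisors of 14: 1, 2, 7, 14; 14 is even.
n = 15: divisors of 15: 1, 3, 5, 15; 15 is odd.

n = 15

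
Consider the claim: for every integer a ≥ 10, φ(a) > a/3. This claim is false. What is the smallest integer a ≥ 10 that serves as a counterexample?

a = 12

a = 10: φ(10) = 4 and 10/3 = 10/3, so φ(10) > 10/3.
a = 11: φ(11) = 10 and 11/3 = 11/3, so φ(11) > 11/3.
a = 12: φ(12) = 4 and 12/3 = 4, so φ(12) ≤ 12/3.
Hence a = 12 is a counterexample.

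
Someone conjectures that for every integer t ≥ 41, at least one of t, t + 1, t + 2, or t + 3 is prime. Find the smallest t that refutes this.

t = 48

A counterexample is any integer t ≥ 41 such that t, t + 1, t + 2, t + 3 are all composite; we check each in order.
t = 41: 41 is prime.
t = 42: 43 is prime.
t = 43: 43 is prime.
t = 44: 47 is prime.
t = 45: 47 is prime.
t = 46: 47 is prime.
t = 47: 47 is prime.
t = 48: 48 = 2 × 24; 49 = 7 × 7; 50 = 2 × 25; 51 = 3 × 17 — all composite.
Hence t = 48 is a counterexample.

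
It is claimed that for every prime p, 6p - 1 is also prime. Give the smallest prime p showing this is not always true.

Check each prime p in order until 6p - 1 is not prime.
For p = 2, 3, 5, 7 the conclusion holds.
p = 11: 6p - 1 = 65 = 5 × 13, not prime.
Hence p = 11 is a counterexample.

p = 11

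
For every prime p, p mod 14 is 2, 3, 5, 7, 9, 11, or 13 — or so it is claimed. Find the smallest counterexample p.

p = 29

Check each prime p in order until the claim fails.
The first 9 eligible values, up to p = 23, all satisfy the conclusion.
p = 29: 29 mod 14 = 1 — not in {2, 3, 5, 7, 9, 11, 13}.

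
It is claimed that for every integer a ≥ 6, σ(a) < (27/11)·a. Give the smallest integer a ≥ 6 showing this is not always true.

We need the least integer a ≥ 6 for which the claim fails.
The first 18 eligible values, up to a = 23, all satisfy the conclusion.
a = 24: σ(24) = 60; 60 ≥ 648/11.
Hence a = 24 is a counterexample.

a = 24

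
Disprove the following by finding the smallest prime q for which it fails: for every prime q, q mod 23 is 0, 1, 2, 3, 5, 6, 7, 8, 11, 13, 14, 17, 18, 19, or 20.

Check each prime q in order until the claim fails.
For q = 2, 3, 5, 7, …, 47, 53, 59 the conclusion holds.
q = 61: 61 mod 23 = 15 — not in {0, 1, 2, 3, 5, 6, 7, 8, 11, 13, 14, 17, 18, 19, 20}.

q = 61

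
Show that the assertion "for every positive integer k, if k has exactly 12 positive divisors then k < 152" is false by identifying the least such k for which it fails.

Check each positive integer k in order until k has exactly 12 positive divisors but the claim fails.
For k = 60, 72, 84, 90, 96, 108, 126, 132, 140, 150 the conclusion holds.
k = 156: τ(156) = 12; 156 ≥ 152.
So k = 156 is the smallest counterexample.

k = 156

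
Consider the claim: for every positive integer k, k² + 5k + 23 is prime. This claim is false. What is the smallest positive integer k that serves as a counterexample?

Check each positive integer k in order until k² + 5k + 23 is not prime.
The first 13 eligible values, up to k = 13, all satisfy the conclusion.
k = 14: k² + 5k + 23 = 289 = 17 × 17, composite.

k = 14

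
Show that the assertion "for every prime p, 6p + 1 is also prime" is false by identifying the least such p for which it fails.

p = 19

A counterexample is any prime p such that 6p + 1 is not prime; we check each in order.
p = 2: 6p + 1 = 13, prime.
p = 3: 6p + 1 = 19, prime.
p = 5: 6p + 1 = 31, prime.
p = 7: 6p + 1 = 43, prime.
p = 11: 6p + 1 = 67, prime.
p = 13: 6p + 1 = 79, prime.
p = 17: 6p + 1 = 103, prime.
p = 19: 6p + 1 = 115 = 5 × 23, not prime.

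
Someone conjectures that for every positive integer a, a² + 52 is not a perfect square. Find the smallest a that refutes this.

a = 12

A counterexample is any positive integer a such that a² + 52 is a perfect square; we check each in order.
The first 11 eligible values, up to a = 11, all satisfy the conclusion.
a = 12: 12² + 52 = 196 = 14², a perfect square.
Thus a = 12 disproves the claim, and no smaller a works.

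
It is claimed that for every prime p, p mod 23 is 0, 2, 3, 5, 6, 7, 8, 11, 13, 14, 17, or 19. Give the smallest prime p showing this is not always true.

p = 41

Check each prime p in order until the claim fails.
The first 12 eligible values, up to p = 37, all satisfy the conclusion.
p = 41: 41 mod 23 = 18 — not in {0, 2, 3, 5, 6, 7, 8, 11, 13, 14, 17, 19}.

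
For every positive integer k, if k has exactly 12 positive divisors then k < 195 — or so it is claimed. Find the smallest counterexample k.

k = 198

We need the least positive integer k for which k has exactly 12 positive divisors but the claim fails.
For k = 60, 72, 84, 90, …, 150, 156, 160 the conclusion holds.
k = 198: τ(198) = 12; 198 ≥ 195.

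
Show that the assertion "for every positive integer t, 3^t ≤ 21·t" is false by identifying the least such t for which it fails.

t = 1: 3^t = 3 and 21·t = 21, so 3 ≤ 21.
t = 2: 3^t = 9 and 21·t = 42, so 9 ≤ 42.
t = 3: 3^t = 27 and 21·t = 63, so 27 ≤ 63.
t = 4: 3^t = 81 and 21·t = 84, so 81 ≤ 84.
t = 5: 3^t = 243 and 21·t = 105, so 243 > 105.

t = 5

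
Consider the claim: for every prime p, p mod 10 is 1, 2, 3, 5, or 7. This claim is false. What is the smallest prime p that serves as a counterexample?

We need the least prime p for which the claim fails.
For p = 2, 3, 5, 7, 11, 13, 17 the conclusion holds.
p = 19: 19 mod 10 = 9 — not in {1, 2, 3, 5, 7}.
So p = 19 is the smallest counterexample.

p = 19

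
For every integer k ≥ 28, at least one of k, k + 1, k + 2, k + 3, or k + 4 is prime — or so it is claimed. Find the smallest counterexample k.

k = 32

We need the least integer k ≥ 28 for which k, k + 1, k + 2, k + 3, k + 4 are all composite.
For k = 28, 29, 30, 31 the conclusion holds.
k = 32: 32 = 2 × 16; 33 = 3 × 11; 34 = 2 × 17; 35 = 5 × 7; 36 = 2 × 18 — all composite.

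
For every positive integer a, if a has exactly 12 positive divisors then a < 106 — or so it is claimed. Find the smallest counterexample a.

a = 108

A counterexample is any positive integer a such that a has exactly 12 positive divisors but the claim fails; we check each in order.
For a = 60, 72, 84, 90, 96 the conclusion holds.
a = 108: τ(108) = 12; 108 ≥ 106.
Hence a = 108 is a counterexample.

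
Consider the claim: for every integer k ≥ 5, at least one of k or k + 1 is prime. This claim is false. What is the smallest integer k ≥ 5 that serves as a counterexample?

k = 8

A counterexample is any integer k ≥ 5 such that k, k + 1 are both composite; we check each in order.
k = 5: 5 is prime.
k = 6: 7 is prime.
k = 7: 7 is prime.
k = 8: 8 = 2 × 4; 9 = 3 × 3 — both composite.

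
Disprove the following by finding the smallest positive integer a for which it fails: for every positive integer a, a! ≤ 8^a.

We need the least positive integer a for which a! > 8^a.
For a = 1, 2, 3, 4, …, 17, 18, 19 the conclusion holds.
a = 20: a! = 2432902008176640000 and 8^a = 1152921504606846976, so 2432902008176640000 > 1152921504606846976.
So a = 20 is the smallest counterexample.

a = 20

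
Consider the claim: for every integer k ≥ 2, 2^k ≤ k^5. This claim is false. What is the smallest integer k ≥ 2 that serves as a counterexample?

k = 23

For k = 2, 3, 4, 5, …, 20, 21, 22 the conclusion holds.
k = 23: 2^k = 8388608 and k^5 = 6436343, so 8388608 > 6436343.
Hence k = 23 is a counterexample.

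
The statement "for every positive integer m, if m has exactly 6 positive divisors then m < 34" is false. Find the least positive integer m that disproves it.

m = 44

The first 5 eligible values, up to m = 32, all satisfy the conclusion.
m = 44: τ(44) = 6; 44 ≥ 34.
Hence m = 44 is a counterexample.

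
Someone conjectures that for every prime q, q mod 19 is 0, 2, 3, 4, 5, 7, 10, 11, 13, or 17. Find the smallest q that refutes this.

Check each prime q in order until the claim fails.
For q = 2, 3, 5, 7, 11, 13, 17, 19, 23, 29 the conclusion holds.
q = 31: 31 mod 19 = 12 — not in {0, 2, 3, 4, 5, 7, 10, 11, 13, 17}.

q = 31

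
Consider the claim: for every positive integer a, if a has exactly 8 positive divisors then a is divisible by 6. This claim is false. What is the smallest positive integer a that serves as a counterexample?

Check each positive integer a in order until a has exactly 8 positive divisors but a is not divisible by 6.
a = 24: τ(24) = 8; 24 mod 6 = 0.
a = 30: τ(30) = 8; 30 mod 6 = 0.
a = 40: τ(40) = 8; 40 mod 6 = 4.
Hence a = 40 is a counterexample.

a = 40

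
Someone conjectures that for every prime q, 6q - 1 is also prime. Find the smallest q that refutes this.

For q = 2, 3, 5, 7 the conclusion holds.
q = 11: 6q - 1 = 65 = 5 × 13, not prime.

q = 11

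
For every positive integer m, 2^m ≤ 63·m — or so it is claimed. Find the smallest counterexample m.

For m = 1, 2, 3, 4, 5, 6, 7, 8, 9 the conclusion holds.
m = 10: 2^m = 1024 and 63·m = 630, so 1024 > 630.
So m = 10 is the smallest counterexample.

m = 10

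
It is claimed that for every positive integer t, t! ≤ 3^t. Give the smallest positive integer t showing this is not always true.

We need the least positive integer t for which t! > 3^t.
The first 6 eligible values, up to t = 6, all satisfy the conclusion.
t = 7: t! = 5040 and 3^t = 2187, so 5040 > 2187.
Hence t = 7 is a counterexample.

t = 7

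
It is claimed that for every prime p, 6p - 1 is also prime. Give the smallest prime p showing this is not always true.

A counterexample is any prime p such that 6p - 1 is not prime; we check each in order.
The first 4 eligible values, up to p = 7, all satisfy the conclusion.
p = 11: 6p - 1 = 65 = 5 × 13, not prime.

p = 11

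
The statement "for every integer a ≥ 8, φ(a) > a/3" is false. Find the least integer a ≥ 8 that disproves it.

a = 8: φ(8) = 4 and 8/3 = 8/3, so φ(8) > 8/3.
a = 9: φ(9) = 6 and 9/3 = 3, so φ(9) > 9/3.
a = 10: φ(10) = 4 and 10/3 = 10/3, so φ(10) > 10/3.
a = 11: φ(11) = 10 and 11/3 = 11/3, so φ(11) > 11/3.
a = 12: φ(12) = 4 and 12/3 = 4, so φ(12) ≤ 12/3.
Hence a = 12 is a counterexample.

a = 12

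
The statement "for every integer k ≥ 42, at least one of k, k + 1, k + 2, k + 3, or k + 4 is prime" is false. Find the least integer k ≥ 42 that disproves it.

We need the least integer k ≥ 42 for which k, k + 1, k + 2, k + 3, k + 4 are all composite.
The first 6 eligible values, up to k = 47, all satisfy the conclusion.
k = 48: 48 = 2 × 24; 49 = 7 × 7; 50 = 2 × 25; 51 = 3 × 17; 52 = 2 × 26 — all composite.
So k = 48 is the smallest counterexample.

k = 48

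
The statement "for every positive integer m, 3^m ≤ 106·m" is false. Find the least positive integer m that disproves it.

Check each positive integer m in order until 3^m > 106·m.
The first 5 eligible values, up to m = 5, all satisfy the conclusion.
m = 6: 3^m = 729 and 106·m = 636, so 729 > 636.
So m = 6 is the smallest counterexample.

m = 6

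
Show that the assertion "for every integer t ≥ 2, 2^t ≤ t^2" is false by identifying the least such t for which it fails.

For t = 2, 3, 4 the conclusion holds.
t = 5: 2^t = 32 and t^2 = 25, so 32 > 25.
So t = 5 is the smallest counterexample.

t = 5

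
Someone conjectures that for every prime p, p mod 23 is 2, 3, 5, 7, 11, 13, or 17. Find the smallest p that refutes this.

p = 19

For p = 2, 3, 5, 7, 11, 13, 17 the conclusion holds.
p = 19: 19 mod 23 = 19 — not in {2, 3, 5, 7, 11, 13, 17}.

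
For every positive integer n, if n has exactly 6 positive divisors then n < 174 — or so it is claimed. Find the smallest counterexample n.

n = 175

For n = 12, 18, 20, 28, …, 164, 171, 172 the conclusion holds.
n = 175: τ(175) = 6; 175 ≥ 174.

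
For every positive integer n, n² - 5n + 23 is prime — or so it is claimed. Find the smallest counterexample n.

For n = 1, 2, 3, 4, …, 16, 17, 18 the conclusion holds.
n = 19: n² - 5n + 23 = 289 = 17 × 17, composite.
So n = 19 is the smallest counterexample.

n = 19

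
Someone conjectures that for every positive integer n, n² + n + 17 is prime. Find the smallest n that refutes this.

n = 16

The first 15 eligible values, up to n = 15, all satisfy the conclusion.
n = 16: n² + n + 17 = 289 = 17 × 17, composite.
Thus n = 16 disproves the claim, and no smaller n works.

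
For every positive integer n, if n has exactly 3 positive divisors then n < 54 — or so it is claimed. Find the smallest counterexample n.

n = 121

n = 4: τ(4) = 3; 4 < 54.
n = 9: τ(9) = 3; 9 < 54.
n = 25: τ(25) = 3; 25 < 54.
n = 49: τ(49) = 3; 49 < 54.
n = 121: τ(121) = 3; 121 ≥ 54.
So n = 121 is the smallest counterexample.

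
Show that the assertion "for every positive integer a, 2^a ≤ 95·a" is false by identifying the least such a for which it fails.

A counterexample is any positive integer a such that 2^a > 95·a; we check each in order.
For a = 1, 2, 3, 4, 5, 6, 7, 8, 9 the conclusion holds.
a = 10: 2^a = 1024 and 95·a = 950, so 1024 > 950.

a = 10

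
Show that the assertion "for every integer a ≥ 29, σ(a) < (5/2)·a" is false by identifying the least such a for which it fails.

a = 36

A counterexample is any integer a ≥ 29 such that the claim fails; we check each in order.
The first 7 eligible values, up to a = 35, all satisfy the conclusion.
a = 36: σ(36) = 91; 91 ≥ 90.
Thus a = 36 disproves the claim, and no smaller a works.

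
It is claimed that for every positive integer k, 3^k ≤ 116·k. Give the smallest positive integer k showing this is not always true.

k = 6

Check each positive integer k in order until 3^k > 116·k.
The first 5 eligible values, up to k = 5, all satisfy the conclusion.
k = 6: 3^k = 729 and 116·k = 696, so 729 > 696.
Thus k = 6 disproves the claim, and no smaller k works.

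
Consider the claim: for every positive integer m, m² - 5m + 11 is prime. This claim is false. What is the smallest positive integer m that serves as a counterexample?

We need the least positive integer m for which m² - 5m + 11 is not prime.
The first 6 eligible values, up to m = 6, all satisfy the conclusion.
m = 7: m² - 5m + 11 = 25 = 5 × 5, composite.

m = 7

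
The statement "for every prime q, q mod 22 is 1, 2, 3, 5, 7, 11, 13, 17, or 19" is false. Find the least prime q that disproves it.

Check each prime q in order until the claim fails.
For q = 2, 3, 5, 7, 11, 13, 17, 19, 23, 29 the conclusion holds.
q = 31: 31 mod 22 = 9 — not in {1, 2, 3, 5, 7, 11, 13, 17, 19}.

q = 31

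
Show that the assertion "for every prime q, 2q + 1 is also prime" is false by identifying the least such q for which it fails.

q = 7

For q = 2, 3, 5 the conclusion holds.
q = 7: 2q + 1 = 15 = 3 × 5, not prime.
Hence q = 7 is a counterexample.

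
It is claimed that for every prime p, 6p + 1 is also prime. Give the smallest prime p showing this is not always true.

p = 19

p = 2: 6p + 1 = 13, prime.
p = 3: 6p + 1 = 19, prime.
p = 5: 6p + 1 = 31, prime.
p = 7: 6p + 1 = 43, prime.
p = 11: 6p + 1 = 67, prime.
p = 13: 6p + 1 = 79, prime.
p = 17: 6p + 1 = 103, prime.
p = 19: 6p + 1 = 115 = 5 × 23, not prime.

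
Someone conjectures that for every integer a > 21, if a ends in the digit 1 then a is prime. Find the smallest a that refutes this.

We need the least integer a > 21 for which a ends in the digit 1 but a is not prime.
For a = 31, 41 the conclusion holds.
a = 51: 51 ends in 1; 51 = 3 × 17, composite.
Thus a = 51 disproves the claim, and no smaller a works.

a = 51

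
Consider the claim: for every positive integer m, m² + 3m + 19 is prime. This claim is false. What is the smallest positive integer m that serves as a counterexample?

We need the least positive integer m for which m² + 3m + 19 is not prime.
For m = 1, 2, 3, 4, …, 12, 13, 14 the conclusion holds.
m = 15: m² + 3m + 19 = 289 = 17 × 17, composite.

m = 15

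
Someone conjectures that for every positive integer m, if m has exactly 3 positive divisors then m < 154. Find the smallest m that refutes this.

m = 169

Check each positive integer m in order until m has exactly 3 positive divisors but the claim fails.
For m = 4, 9, 25, 49, 121 the conclusion holds.
m = 169: τ(169) = 3; 169 ≥ 154.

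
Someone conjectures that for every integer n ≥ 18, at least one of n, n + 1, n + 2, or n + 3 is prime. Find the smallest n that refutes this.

A counterexample is any integer n ≥ 18 such that n, n + 1, n + 2, n + 3 are all composite; we check each in order.
n = 18: 19 is prime.
n = 19: 19 is prime.
n = 20: 23 is prime.
n = 21: 23 is prime.
n = 22: 23 is prime.
n = 23: 23 is prime.
n = 24: 24 = 2 × 12; 25 = 5 × 5; 26 = 2 × 13; 27 = 3 × 9 — all composite.

n = 24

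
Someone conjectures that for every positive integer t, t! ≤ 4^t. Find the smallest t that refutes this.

The first 8 eligible values, up to t = 8, all satisfy the conclusion.
t = 9: t! = 362880 and 4^t = 262144, so 362880 > 262144.
Hence t = 9 is a counterexample.

t = 9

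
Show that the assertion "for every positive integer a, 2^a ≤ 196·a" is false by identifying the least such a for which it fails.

For a = 1, 2, 3, 4, …, 9, 10, 11 the conclusion holds.
a = 12: 2^a = 4096 and 196·a = 2352, so 4096 > 2352.

a = 12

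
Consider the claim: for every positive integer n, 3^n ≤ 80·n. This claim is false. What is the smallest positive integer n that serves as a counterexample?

n = 6

We need the least positive integer n for which 3^n > 80·n.
n = 1: 3^n = 3 and 80·n = 80, so 3 ≤ 80.
n = 2: 3^n = 9 and 80·n = 160, so 9 ≤ 160.
n = 3: 3^n = 27 and 80·n = 240, so 27 ≤ 240.
n = 4: 3^n = 81 and 80·n = 320, so 81 ≤ 320.
n = 5: 3^n = 243 and 80·n = 400, so 243 ≤ 400.
n = 6: 3^n = 729 and 80·n = 480, so 729 > 480.
So n = 6 is the smallest counterexample.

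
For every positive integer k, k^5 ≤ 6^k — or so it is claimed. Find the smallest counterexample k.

We need the least positive integer k for which k^5 > 6^k.
k = 1: k^5 = 1 and 6^k = 6, so 1 ≤ 6.
k = 2: k^5 = 32 and 6^k = 36, so 32 ≤ 36.
k = 3: k^5 = 243 and 6^k = 216, so 243 > 216.
Thus k = 3 disproves the claim, and no smaller k works.

k = 3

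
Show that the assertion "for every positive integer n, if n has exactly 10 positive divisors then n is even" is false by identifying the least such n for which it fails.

n = 405

A counterexample is any positive integer n such that n has exactly 10 positive divisors but n is odd; we check each in order.
For n = 48, 80, 112, 162, 176, 208, 272, 304, 368 the conclusion holds.
n = 405: divisors of 405: 10 divisors; 405 is odd.
Thus n = 405 disproves the claim, and no smaller n works.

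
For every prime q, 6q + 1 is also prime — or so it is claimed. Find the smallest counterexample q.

q = 19

We need the least prime q for which 6q + 1 is not prime.
q = 2: 6q + 1 = 13, prime.
q = 3: 6q + 1 = 19, prime.
q = 5: 6q + 1 = 31, prime.
q = 7: 6q + 1 = 43, prime.
q = 11: 6q + 1 = 67, prime.
q = 13: 6q + 1 = 79, prime.
q = 17: 6q + 1 = 103, prime.
q = 19: 6q + 1 = 115 = 5 × 23, not prime.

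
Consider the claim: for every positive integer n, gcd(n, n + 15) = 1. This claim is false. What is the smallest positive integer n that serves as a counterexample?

n = 3

Check each positive integer n in order until gcd(n, n + 15) > 1.
For n = 1, 2 the conclusion holds.
n = 3: gcd(3, 18) = 3.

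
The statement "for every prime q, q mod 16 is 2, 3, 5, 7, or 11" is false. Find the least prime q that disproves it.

q = 13

For q = 2, 3, 5, 7, 11 the conclusion holds.
q = 13: 13 mod 16 = 13 — not in {2, 3, 5, 7, 11}.
Hence q = 13 is a counterexample.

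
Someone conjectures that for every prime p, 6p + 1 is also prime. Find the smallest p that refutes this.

p = 19

For p = 2, 3, 5, 7, 11, 13, 17 the conclusion holds.
p = 19: 6p + 1 = 115 = 5 × 23, not prime.
Thus p = 19 disproves the claim, and no smaller p works.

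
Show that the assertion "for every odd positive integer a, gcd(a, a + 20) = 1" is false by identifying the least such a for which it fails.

a = 5

Check each odd positive integer a in order until gcd(a, a + 20) > 1.
For a = 1, 3 the conclusion holds.
a = 5: gcd(5, 25) = 5.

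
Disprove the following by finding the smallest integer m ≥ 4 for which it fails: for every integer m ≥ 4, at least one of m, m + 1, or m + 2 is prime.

A counterexample is any integer m ≥ 4 such that m, m + 1, m + 2 are all composite; we check each in order.
m = 4: 5 is prime.
m = 5: 5 is prime.
m = 6: 7 is prime.
m = 7: 7 is prime.
m = 8: 8 = 2 × 4; 9 = 3 × 3; 10 = 2 × 5 — all composite.
Hence m = 8 is a counterexample.

m = 8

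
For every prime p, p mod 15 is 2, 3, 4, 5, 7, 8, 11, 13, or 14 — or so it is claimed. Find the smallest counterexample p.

The first 10 eligible values, up to p = 29, all satisfy the conclusion.
p = 31: 31 mod 15 = 1 — not in {2, 3, 4, 5, 7, 8, 11, 13, 14}.
Thus p = 31 disproves the claim, and no smaller p works.

p = 31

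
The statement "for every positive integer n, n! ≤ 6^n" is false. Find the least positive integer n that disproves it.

A counterexample is any positive integer n such that n! > 6^n; we check each in order.
For n = 1, 2, 3, 4, …, 11, 12, 13 the conclusion holds.
n = 14: n! = 87178291200 and 6^n = 78364164096, so 87178291200 > 78364164096.
Thus n = 14 disproves the claim, and no smaller n works.

n = 14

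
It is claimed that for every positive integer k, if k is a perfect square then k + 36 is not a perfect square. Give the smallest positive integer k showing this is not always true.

We need the least positive integer k for which k is a perfect square but k + 36 is a perfect square.
The first 7 eligible values, up to k = 49, all satisfy the conclusion.
k = 64: 64 = 8² and 64 + 36 = 100 = 10².

k = 64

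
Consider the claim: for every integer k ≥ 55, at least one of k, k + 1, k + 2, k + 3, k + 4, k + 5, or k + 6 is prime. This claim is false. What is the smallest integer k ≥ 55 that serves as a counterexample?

Check each integer k ≥ 55 in order until k, k + 1, k + 2, k + 3, k + 4, k + 5, k + 6 are all composite.
For k = 55, 56, 57, 58, …, 87, 88, 89 the conclusion holds.
k = 90: 90 = 2 × 45; 91 = 7 × 13; 92 = 2 × 46; 93 = 3 × 31; 94 = 2 × 47; 95 = 5 × 19; 96 = 2 × 48 — all composite.
Hence k = 90 is a counterexample.

k = 90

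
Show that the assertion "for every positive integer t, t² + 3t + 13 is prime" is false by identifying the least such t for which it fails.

t = 9

For t = 1, 2, 3, 4, 5, 6, 7, 8 the conclusion holds.
t = 9: t² + 3t + 13 = 121 = 11 × 11, composite.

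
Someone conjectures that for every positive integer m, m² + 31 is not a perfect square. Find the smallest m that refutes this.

A counterexample is any positive integer m such that m² + 31 is a perfect square; we check each in order.
For m = 1, 2, 3, 4, …, 12, 13, 14 the conclusion holds.
m = 15: 15² + 31 = 256 = 16², a perfect square.
So m = 15 is the smallest counterexample.

m = 15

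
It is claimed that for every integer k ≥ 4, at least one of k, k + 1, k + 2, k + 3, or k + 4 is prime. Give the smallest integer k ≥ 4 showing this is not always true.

k = 24

We need the least integer k ≥ 4 for which k, k + 1, k + 2, k + 3, k + 4 are all composite.
For k = 4, 5, 6, 7, …, 21, 22, 23 the conclusion holds.
k = 24: 24 = 2 × 12; 25 = 5 × 5; 26 = 2 × 13; 27 = 3 × 9; 28 = 2 × 14 — all composite.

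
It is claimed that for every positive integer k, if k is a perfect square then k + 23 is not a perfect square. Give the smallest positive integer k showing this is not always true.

A counterexample is any positive integer k such that k is a perfect square but k + 23 is a perfect square; we check each in order.
The first 10 eligible values, up to k = 100, all satisfy the conclusion.
k = 121: 121 = 11² and 121 + 23 = 144 = 12².
Thus k = 121 disproves the claim, and no smaller k works.

k = 121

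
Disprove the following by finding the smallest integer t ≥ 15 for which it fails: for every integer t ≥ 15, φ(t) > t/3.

A counterexample is any integer t ≥ 15 such that the claim fails; we check each in order.
For t = 15, 16, 17 the conclusion holds.
t = 18: φ(18) = 6 and 18/3 = 6, so φ(18) ≤ 18/3.
So t = 18 is the smallest counterexample.

t = 18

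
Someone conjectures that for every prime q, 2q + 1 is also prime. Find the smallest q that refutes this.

A counterexample is any prime q such that 2q + 1 is not prime; we check each in order.
q = 2: 2q + 1 = 5, prime.
q = 3: 2q + 1 = 7, prime.
q = 5: 2q + 1 = 11, prime.
q = 7: 2q + 1 = 15 = 3 × 5, not prime.
Hence q = 7 is a counterexample.

q = 7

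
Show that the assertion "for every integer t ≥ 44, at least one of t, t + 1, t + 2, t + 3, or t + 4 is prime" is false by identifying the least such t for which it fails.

t = 48

A counterexample is any integer t ≥ 44 such that t, t + 1, t + 2, t + 3, t + 4 are all composite; we check each in order.
t = 44: 47 is prime.
t = 45: 47 is prime.
t = 46: 47 is prime.
t = 47: 47 is prime.
t = 48: 48 = 2 × 24; 49 = 7 × 7; 50 = 2 × 25; 51 = 3 × 17; 52 = 2 × 26 — all composite.
Thus t = 48 disproves the claim, and no smaller t works.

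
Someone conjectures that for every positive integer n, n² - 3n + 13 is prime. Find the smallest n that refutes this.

We need the least positive integer n for which n² - 3n + 13 is not prime.
The first 11 eligible values, up to n = 11, all satisfy the conclusion.
n = 12: n² - 3n + 13 = 121 = 11 × 11, composite.
So n = 12 is the smallest counterexample.

n = 12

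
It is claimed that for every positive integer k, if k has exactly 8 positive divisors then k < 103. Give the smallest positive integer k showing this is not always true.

k = 104

The first 11 eligible values, up to k = 102, all satisfy the conclusion.
k = 104: τ(104) = 8; 104 ≥ 103.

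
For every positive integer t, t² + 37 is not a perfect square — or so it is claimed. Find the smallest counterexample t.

t = 18

We need the least positive integer t for which t² + 37 is a perfect square.
For t = 1, 2, 3, 4, …, 15, 16, 17 the conclusion holds.
t = 18: 18² + 37 = 361 = 19², a perfect square.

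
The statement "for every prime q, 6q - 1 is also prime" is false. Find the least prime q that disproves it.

We need the least prime q for which 6q - 1 is not prime.
For q = 2, 3, 5, 7 the conclusion holds.
q = 11: 6q - 1 = 65 = 5 × 13, not prime.
Thus q = 11 disproves the claim, and no smaller q works.

q = 11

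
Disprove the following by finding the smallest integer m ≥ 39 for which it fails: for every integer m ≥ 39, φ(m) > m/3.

m = 42

Check each integer m ≥ 39 in order until the claim fails.
m = 39: φ(39) = 24 and 39/3 = 13, so φ(39) > 39/3.
m = 40: φ(40) = 16 and 40/3 = 40/3, so φ(40) > 40/3.
m = 41: φ(41) = 40 and 41/3 = 41/3, so φ(41) > 41/3.
m = 42: φ(42) = 12 and 42/3 = 14, so φ(42) ≤ 42/3.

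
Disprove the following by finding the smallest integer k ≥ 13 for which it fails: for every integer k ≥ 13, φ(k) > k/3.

k = 18

The first 5 eligible values, up to k = 17, all satisfy the conclusion.
k = 18: φ(18) = 6 and 18/3 = 6, so φ(18) ≤ 18/3.
Thus k = 18 disproves the claim, and no smaller k works.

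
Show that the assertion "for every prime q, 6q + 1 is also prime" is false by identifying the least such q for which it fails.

We need the least prime q for which 6q + 1 is not prime.
For q = 2, 3, 5, 7, 11, 13, 17 the conclusion holds.
q = 19: 6q + 1 = 115 = 5 × 23, not prime.
So q = 19 is the smallest counterexample.

q = 19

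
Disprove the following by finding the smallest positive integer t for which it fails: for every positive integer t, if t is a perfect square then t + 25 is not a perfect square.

For t = 1, 4, 9, 16, …, 81, 100, 121 the conclusion holds.
t = 144: 144 = 12² and 144 + 25 = 169 = 13².
Hence t = 144 is a counterexample.

t = 144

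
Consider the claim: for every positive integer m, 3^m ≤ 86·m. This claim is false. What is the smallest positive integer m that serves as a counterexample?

m = 6

Check each positive integer m in order until 3^m > 86·m.
The first 5 eligible values, up to m = 5, all satisfy the conclusion.
m = 6: 3^m = 729 and 86·m = 516, so 729 > 516.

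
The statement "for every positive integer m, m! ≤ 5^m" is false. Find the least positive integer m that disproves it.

m = 12

For m = 1, 2, 3, 4, …, 9, 10, 11 the conclusion holds.
m = 12: m! = 479001600 and 5^m = 244140625, so 479001600 > 244140625.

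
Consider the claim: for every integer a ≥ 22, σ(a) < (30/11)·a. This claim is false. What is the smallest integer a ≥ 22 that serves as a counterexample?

Check each integer a ≥ 22 in order until the claim fails.
For a = 22, 23, 24, 25, …, 57, 58, 59 the conclusion holds.
a = 60: σ(60) = 168; 168 ≥ 1800/11.
Hence a = 60 is a counterexample.

a = 60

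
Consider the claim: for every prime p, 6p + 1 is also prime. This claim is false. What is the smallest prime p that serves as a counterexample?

A counterexample is any prime p such that 6p + 1 is not prime; we check each in order.
p = 2: 6p + 1 = 13, prime.
p = 3: 6p + 1 = 19, prime.
p = 5: 6p + 1 = 31, prime.
p = 7: 6p + 1 = 43, prime.
p = 11: 6p + 1 = 67, prime.
p = 13: 6p + 1 = 79, prime.
p = 17: 6p + 1 = 103, prime.
p = 19: 6p + 1 = 115 = 5 × 23, not prime.
Thus p = 19 disproves the claim, and no smaller p works.

p = 19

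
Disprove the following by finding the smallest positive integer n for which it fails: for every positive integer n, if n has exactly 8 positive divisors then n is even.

n = 105

We need the least positive integer n for which n has exactly 8 positive divisors but n is odd.
The first 12 eligible values, up to n = 104, all satisfy the conclusion.
n = 105: divisors of 105: 1, 3, 5, 7, 15, 21, 35, 105; 105 is odd.
So n = 105 is the smallest counterexample.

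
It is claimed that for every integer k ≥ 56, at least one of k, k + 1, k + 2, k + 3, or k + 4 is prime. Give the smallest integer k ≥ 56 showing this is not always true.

We need the least integer k ≥ 56 for which k, k + 1, k + 2, k + 3, k + 4 are all composite.
k = 56: 59 is prime.
k = 57: 59 is prime.
k = 58: 59 is prime.
k = 59: 59 is prime.
k = 60: 61 is prime.
k = 61: 61 is prime.
k = 62: 62 = 2 × 31; 63 = 3 × 21; 64 = 2 × 32; 65 = 5 × 13; 66 = 2 × 33 — all composite.
Hence k = 62 is a counterexample.

k = 62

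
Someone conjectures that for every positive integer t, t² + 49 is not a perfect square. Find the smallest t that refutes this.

t = 24

A counterexample is any positive integer t such that t² + 49 is a perfect square; we check each in order.
For t = 1, 2, 3, 4, …, 21, 22, 23 the conclusion holds.
t = 24: 24² + 49 = 625 = 25², a perfect square.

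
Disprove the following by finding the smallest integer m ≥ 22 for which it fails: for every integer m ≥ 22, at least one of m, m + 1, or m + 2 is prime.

m = 24

A counterexample is any integer m ≥ 22 such that m, m + 1, m + 2 are all composite; we check each in order.
For m = 22, 23 the conclusion holds.
m = 24: 24 = 2 × 12; 25 = 5 × 5; 26 = 2 × 13 — all composite.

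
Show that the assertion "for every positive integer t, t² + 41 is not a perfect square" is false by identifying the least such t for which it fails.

Check each positive integer t in order until t² + 41 is a perfect square.
For t = 1, 2, 3, 4, …, 17, 18, 19 the conclusion holds.
t = 20: 20² + 41 = 441 = 21², a perfect square.

t = 20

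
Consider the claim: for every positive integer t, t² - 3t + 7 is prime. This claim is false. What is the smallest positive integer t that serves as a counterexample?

t = 1: t² - 3t + 7 = 5, prime.
t = 2: t² - 3t + 7 = 5, prime.
t = 3: t² - 3t + 7 = 7, prime.
t = 4: t² - 3t + 7 = 11, prime.
t = 5: t² - 3t + 7 = 17, prime.
t = 6: t² - 3t + 7 = 25 = 5 × 5, composite.
Hence t = 6 is a counterexample.

t = 6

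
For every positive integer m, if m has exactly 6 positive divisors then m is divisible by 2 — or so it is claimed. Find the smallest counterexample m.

m = 45

Check each positive integer m in order until m has exactly 6 positive divisors but m is not divisible by 2.
For m = 12, 18, 20, 28, 32, 44 the conclusion holds.
m = 45: τ(45) = 6; 45 mod 2 = 1.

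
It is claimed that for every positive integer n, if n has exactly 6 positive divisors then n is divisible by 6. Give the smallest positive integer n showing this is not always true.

n = 20

For n = 12, 18 the conclusion holds.
n = 20: τ(20) = 6; 20 mod 6 = 2.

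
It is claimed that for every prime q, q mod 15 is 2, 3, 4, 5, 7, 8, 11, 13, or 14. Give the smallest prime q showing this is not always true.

q = 31

For q = 2, 3, 5, 7, 11, 13, 17, 19, 23, 29 the conclusion holds.
q = 31: 31 mod 15 = 1 — not in {2, 3, 4, 5, 7, 8, 11, 13, 14}.
So q = 31 is the smallest counterexample.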